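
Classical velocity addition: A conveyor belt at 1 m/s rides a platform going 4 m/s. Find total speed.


Given: object velocity = 1 m/s, platform velocity = 4 m/s (same direction)
Using classical velocity addition: v_total = v_object + v_platform
v_total = 1 + 4
v_total = 5 m/s

5 m/s


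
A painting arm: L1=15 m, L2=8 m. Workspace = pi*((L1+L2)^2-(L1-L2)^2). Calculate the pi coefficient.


Given: L1 = 15, L2 = 8
(L1+L2)^2 = (23)^2 = 529
(L1-L2)^2 = (7)^2 = 49
Difference = 529 - 49 = 480
This equals 4*L1*L2 = 4*15*8 = 480
Workspace area = 480*pi

480


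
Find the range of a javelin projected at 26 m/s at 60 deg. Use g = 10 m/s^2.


Given: v0 = 26 m/s, theta = 60 deg, g = 10 m/s^2
sin(2*60) = sin(120) = sqrt(3)/2
Using R = v0^2 * sin(2*theta) / g
R = 26^2 * (sqrt(3)/2) / 10
R = 676 * sqrt(3) / 20
R = 169/5*sqrt(3) m

169/5*sqrt(3) m


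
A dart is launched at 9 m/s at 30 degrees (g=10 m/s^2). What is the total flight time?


Given: v0 = 9 m/s, theta = 30 deg, g = 10 m/s^2
sin(30) = 1/2
Using T = 2*v0*sin(theta) / g
T = 2*9*1/2 / 10
T = 9 / 10
T = 9/10 s

9/10 s


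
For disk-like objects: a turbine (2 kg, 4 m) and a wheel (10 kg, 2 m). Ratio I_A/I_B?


Given: M1=2 kg, R1=4 m, M2=10 kg, R2=2 m
For a disk: I = (1/2)*M*R^2, so I_A/I_B = (M1*R1^2)/(M2*R2^2)
M1*R1^2 = 2*16 = 32
M2*R2^2 = 10*4 = 40
I_A/I_B = 32/40 = 4/5

4/5


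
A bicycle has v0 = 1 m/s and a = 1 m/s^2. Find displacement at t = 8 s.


Given: v0 = 1 m/s, a = 1 m/s^2, t = 8 s
Using s = v0*t + (1/2)*a*t^2
s = 1*8 + (1/2)*1*8^2
s = 8 + (1/2)*64
s = 8 + 32
s = 40

40 m


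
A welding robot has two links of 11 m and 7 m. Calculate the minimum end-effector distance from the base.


Given: L1 = 11 m, L2 = 7 m
For a 2-link planar arm, min reach = |L1 - L2| (second link folded back)
Min reach = |11 - 7|
Min reach = 4 m

4 m


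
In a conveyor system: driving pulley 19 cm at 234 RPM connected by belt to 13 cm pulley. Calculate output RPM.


Given: D1 = 19 cm, w1 = 234 RPM, D2 = 13 cm
Using D1*w1 = D2*w2
w2 = D1*w1 / D2
w2 = 19*234 / 13
w2 = 4446 / 13
w2 = 342 RPM

342 RPM


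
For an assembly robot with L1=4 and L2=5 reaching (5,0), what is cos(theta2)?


Given: L1 = 4, L2 = 5, target (x, y) = (5, 0)
Using cos(theta2) = (x^2 + y^2 - L1^2 - L2^2) / (2*L1*L2)
x^2 + y^2 = 5^2 + 0 = 25
L1^2 + L2^2 = 16 + 25 = 41
Numerator = 25 - 41 = -16
Denominator = 2*4*5 = 40
cos(theta2) = -16/40 = -2/5

-2/5


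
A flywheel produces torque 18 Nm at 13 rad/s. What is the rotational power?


Given: tau = 18 Nm, omega = 13 rad/s
Using P = tau * omega
P = 18 * 13
P = 234 W

234 W


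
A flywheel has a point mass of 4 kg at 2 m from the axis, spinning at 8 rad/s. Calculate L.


Given: m = 4 kg, r = 2 m, omega = 8 rad/s
For a point mass: I = m*r^2
I = 4*2^2 = 4*4 = 16
L = I*omega = 16*8
L = 128 kg*m^2/s

128 kg*m^2/s


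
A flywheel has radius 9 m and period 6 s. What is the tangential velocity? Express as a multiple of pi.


Given: radius r = 9 m, period T = 6 s
Using v = 2*pi*r / T
v = 2*pi*9 / 6
v = 18*pi / 6
v = 3*pi m/s

3*pi m/s


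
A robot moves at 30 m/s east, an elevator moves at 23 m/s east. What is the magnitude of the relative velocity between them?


Given: v_A = 30 m/s east, v_B = 23 m/s east
Both move in the same direction; relative speed = |v_A - v_B|
|30 - 23| = |7|
= 7 m/s

7 m/s


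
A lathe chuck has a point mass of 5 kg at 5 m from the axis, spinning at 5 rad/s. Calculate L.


Given: m = 5 kg, r = 5 m, omega = 5 rad/s
For a point mass: I = m*r^2
I = 5*5^2 = 5*25 = 125
L = I*omega = 125*5
L = 625 kg*m^2/s

625 kg*m^2/s


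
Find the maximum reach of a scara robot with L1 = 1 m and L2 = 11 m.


Given: L1 = 1 m, L2 = 11 m
For a 2-link planar arm, max reach = L1 + L2 (fully extended)
Max reach = 1 + 11
Max reach = 12 m

12 m


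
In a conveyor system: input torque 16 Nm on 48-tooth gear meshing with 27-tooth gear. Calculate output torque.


Given: N1 = 48, N2 = 27, T1 = 16 Nm
Using T2/T1 = N2/N1
T2 = T1 * N2 / N1
T2 = 16 * 27 / 48
T2 = 432 / 48
T2 = 9 Nm

9 Nm


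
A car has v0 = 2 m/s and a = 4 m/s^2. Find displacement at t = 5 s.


Given: v0 = 2 m/s, a = 4 m/s^2, t = 5 s
Using s = v0*t + (1/2)*a*t^2
s = 2*5 + (1/2)*4*5^2
s = 10 + (1/2)*100
s = 10 + 50
s = 60

60 m


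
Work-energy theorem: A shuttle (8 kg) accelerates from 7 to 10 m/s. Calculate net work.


Given: m = 8 kg, v0 = 7 m/s, v = 10 m/s
Using W = (1/2)*m*(v^2 - v0^2)
v^2 = 10^2 = 100
v0^2 = 7^2 = 49
v^2 - v0^2 = 100 - 49 = 51
W = (1/2)*8*51 = 204 J

204 J


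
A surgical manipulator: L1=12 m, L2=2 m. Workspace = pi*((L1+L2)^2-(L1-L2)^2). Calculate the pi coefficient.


Given: L1 = 12, L2 = 2
(L1+L2)^2 = (14)^2 = 196
(L1-L2)^2 = (10)^2 = 100
Difference = 196 - 100 = 96
This equals 4*L1*L2 = 4*12*2 = 96
Workspace area = 96*pi

96


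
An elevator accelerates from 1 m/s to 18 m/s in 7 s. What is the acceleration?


Given: initial velocity v0 = 1 m/s, final velocity v = 18 m/s, time t = 7 s
Using a = (v - v0) / t
a = (18 - 1) / 7
a = 17 / 7
a = 17/7 m/s^2

17/7 m/s^2


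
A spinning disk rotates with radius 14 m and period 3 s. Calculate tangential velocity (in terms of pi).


Given: radius r = 14 m, period T = 3 s
Using v = 2*pi*r / T
v = 2*pi*14 / 3
v = 28*pi / 3
v = 28/3*pi m/s

28/3*pi m/s


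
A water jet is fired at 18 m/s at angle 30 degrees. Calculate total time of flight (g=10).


Given: v0 = 18 m/s, theta = 30 deg, g = 10 m/s^2
sin(30) = 1/2
Using T = 2*v0*sin(theta) / g
T = 2*18*1/2 / 10
T = 18 / 10
T = 9/5 s

9/5 s


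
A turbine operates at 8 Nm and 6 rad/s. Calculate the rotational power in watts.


Given: tau = 8 Nm, omega = 6 rad/s
Using P = tau * omega
P = 8 * 6
P = 48 W

48 W


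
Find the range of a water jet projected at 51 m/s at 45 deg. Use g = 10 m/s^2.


Given: v0 = 51 m/s, theta = 45 deg, g = 10 m/s^2
sin(2*45) = sin(90) = 1
Using R = v0^2 * sin(2*theta) / g
R = 51^2 * 1 / 10
R = 2601 / 10
R = 2601/10 m

2601/10 m


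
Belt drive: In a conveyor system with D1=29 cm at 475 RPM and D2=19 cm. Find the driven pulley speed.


Given: D1 = 29 cm, w1 = 475 RPM, D2 = 19 cm
Using D1*w1 = D2*w2
w2 = D1*w1 / D2
w2 = 29*475 / 19
w2 = 13775 / 19
w2 = 725 RPM

725 RPM


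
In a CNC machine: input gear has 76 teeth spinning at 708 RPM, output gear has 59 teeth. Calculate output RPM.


Given: N1 = 76 teeth, w1 = 708 RPM, N2 = 59 teeth
Using N1*w1 = N2*w2
w2 = N1*w1 / N2
w2 = 76*708 / 59
w2 = 53808 / 59
w2 = 912 RPM

912 RPM


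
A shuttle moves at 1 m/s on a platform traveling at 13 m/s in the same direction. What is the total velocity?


Given: object velocity = 1 m/s, platform velocity = 13 m/s (same direction)
Using classical velocity addition: v_total = v_object + v_platform
v_total = 1 + 13
v_total = 14 m/s

14 m/s


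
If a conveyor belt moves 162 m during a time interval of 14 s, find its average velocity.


Given: distance d = 162 m, time t = 14 s
Using v = d / t
v = 162 / 14
v = 81/7 m/s

81/7 m/s


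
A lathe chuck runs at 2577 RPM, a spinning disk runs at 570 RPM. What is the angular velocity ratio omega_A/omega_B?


Given: RPM_A = 2577, RPM_B = 570
omega = 2*pi*RPM/60, so omega_A/omega_B = RPM_A / RPM_B
omega_A/omega_B = 2577 / 570
omega_A/omega_B = 859/190

859/190


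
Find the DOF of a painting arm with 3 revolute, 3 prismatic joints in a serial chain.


Given: serial robot with 3 revolute, 3 prismatic joints
DOF contribution per joint type: revolute=1, prismatic=1, spherical=3, fixed=0
DOF = 3*1 + 3*1
DOF = 6

6


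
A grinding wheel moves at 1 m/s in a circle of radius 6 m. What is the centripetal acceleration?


Given: v = 1 m/s, r = 6 m
Using a_c = v^2 / r
a_c = 1^2 / 6
a_c = 1 / 6
a_c = 1/6 m/s^2

1/6 m/s^2


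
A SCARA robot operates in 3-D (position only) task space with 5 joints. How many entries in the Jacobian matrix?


Given: task space dimension = 3, joints = 5
Jacobian is a 3 x 5 matrix
Total entries = rows * columns
Total = 3 * 5
Total = 15

15


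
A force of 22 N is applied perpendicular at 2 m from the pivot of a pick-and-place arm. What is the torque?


Given: F = 22 N, r = 2 m, angle = 90 deg (perpendicular)
Using tau = F * r * sin(90)
sin(90) = 1
tau = 22 * 2 * 1
tau = 44 Nm

44 Nm


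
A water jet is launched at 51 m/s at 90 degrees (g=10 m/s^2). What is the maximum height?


Given: v0 = 51 m/s, theta = 90 deg, g = 10 m/s^2
sin^2(90) = 1
Using H = v0^2 * sin^2(theta) / (2*g)
H = 51^2 * 1 / (2*10)
H = 2601 * 1 / 20
H = 2601 / 20
H = 2601/20 m

2601/20 m


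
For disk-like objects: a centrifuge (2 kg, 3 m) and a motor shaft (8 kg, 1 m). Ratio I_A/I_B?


Given: M1=2 kg, R1=3 m, M2=8 kg, R2=1 m
For a disk: I = (1/2)*M*R^2, so I_A/I_B = (M1*R1^2)/(M2*R2^2)
M1*R1^2 = 2*9 = 18
M2*R2^2 = 8*1 = 8
I_A/I_B = 18/8 = 9/4

9/4


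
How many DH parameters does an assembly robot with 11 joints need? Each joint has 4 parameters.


Given: 11 joints, 4 DH parameters per joint (d, theta, a, alpha)
Total DH parameters = number_of_joints * 4
Total = 11 * 4
Total = 44

44


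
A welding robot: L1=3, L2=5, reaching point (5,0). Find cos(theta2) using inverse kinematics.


Given: L1 = 3, L2 = 5, target (x, y) = (5, 0)
Using cos(theta2) = (x^2 + y^2 - L1^2 - L2^2) / (2*L1*L2)
x^2 + y^2 = 5^2 + 0 = 25
L1^2 + L2^2 = 9 + 25 = 34
Numerator = 25 - 34 = -9
Denominator = 2*3*5 = 30
cos(theta2) = -9/30 = -3/10

-3/10


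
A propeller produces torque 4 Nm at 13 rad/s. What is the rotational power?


Given: tau = 4 Nm, omega = 13 rad/s
Using P = tau * omega
P = 4 * 13
P = 52 W

52 W


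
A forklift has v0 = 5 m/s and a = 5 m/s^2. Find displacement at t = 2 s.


Given: v0 = 5 m/s, a = 5 m/s^2, t = 2 s
Using s = v0*t + (1/2)*a*t^2
s = 5*2 + (1/2)*5*2^2
s = 10 + (1/2)*20
s = 10 + 10
s = 20

20 m


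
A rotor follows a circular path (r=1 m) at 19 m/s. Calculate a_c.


Given: v = 19 m/s, r = 1 m
Using a_c = v^2 / r
a_c = 19^2 / 1
a_c = 361 / 1
a_c = 361 m/s^2

361 m/s^2


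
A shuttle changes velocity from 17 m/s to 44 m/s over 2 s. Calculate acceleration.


Given: initial velocity v0 = 17 m/s, final velocity v = 44 m/s, time t = 2 s
Using a = (v - v0) / t
a = (44 - 17) / 2
a = 27 / 2
a = 27/2 m/s^2

27/2 m/s^2


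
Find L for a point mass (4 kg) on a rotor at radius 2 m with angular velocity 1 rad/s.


Given: m = 4 kg, r = 2 m, omega = 1 rad/s
For a point mass: I = m*r^2
I = 4*2^2 = 4*4 = 16
L = I*omega = 16*1
L = 16 kg*m^2/s

16 kg*m^2/s


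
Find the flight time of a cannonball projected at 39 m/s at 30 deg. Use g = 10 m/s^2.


Given: v0 = 39 m/s, theta = 30 deg, g = 10 m/s^2
sin(30) = 1/2
Using T = 2*v0*sin(theta) / g
T = 2*39*1/2 / 10
T = 39 / 10
T = 39/10 s

39/10 s


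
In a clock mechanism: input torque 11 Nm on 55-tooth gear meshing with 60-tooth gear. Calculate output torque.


Given: N1 = 55, N2 = 60, T1 = 11 Nm
Using T2/T1 = N2/N1
T2 = T1 * N2 / N1
T2 = 11 * 60 / 55
T2 = 660 / 55
T2 = 12 Nm

12 Nm


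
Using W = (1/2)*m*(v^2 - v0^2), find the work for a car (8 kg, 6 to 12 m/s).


Given: m = 8 kg, v0 = 6 m/s, v = 12 m/s
Using W = (1/2)*m*(v^2 - v0^2)
v^2 = 12^2 = 144
v0^2 = 6^2 = 36
v^2 - v0^2 = 144 - 36 = 108
W = (1/2)*8*108 = 432 J

432 J


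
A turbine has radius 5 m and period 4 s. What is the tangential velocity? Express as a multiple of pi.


Given: radius r = 5 m, period T = 4 s
Using v = 2*pi*r / T
v = 2*pi*5 / 4
v = 10*pi / 4
v = 5/2*pi m/s

5/2*pi m/s


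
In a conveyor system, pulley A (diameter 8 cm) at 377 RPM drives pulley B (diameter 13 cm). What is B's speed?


Given: D1 = 8 cm, w1 = 377 RPM, D2 = 13 cm
Using D1*w1 = D2*w2
w2 = D1*w1 / D2
w2 = 8*377 / 13
w2 = 3016 / 13
w2 = 232 RPM

232 RPM


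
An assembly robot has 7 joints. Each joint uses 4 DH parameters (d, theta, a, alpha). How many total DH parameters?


Given: 7 joints, 4 DH parameters per joint (d, theta, a, alpha)
Total DH parameters = number_of_joints * 4
Total = 7 * 4
Total = 28

28


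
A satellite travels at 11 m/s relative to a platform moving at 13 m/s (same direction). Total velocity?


Given: object velocity = 11 m/s, platform velocity = 13 m/s (same direction)
Using classical velocity addition: v_total = v_object + v_platform
v_total = 11 + 13
v_total = 24 m/s

24 m/s


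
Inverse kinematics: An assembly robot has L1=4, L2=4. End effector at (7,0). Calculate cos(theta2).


Given: L1 = 4, L2 = 4, target (x, y) = (7, 0)
Using cos(theta2) = (x^2 + y^2 - L1^2 - L2^2) / (2*L1*L2)
x^2 + y^2 = 7^2 + 0 = 49
L1^2 + L2^2 = 16 + 16 = 32
Numerator = 49 - 32 = 17
Denominator = 2*4*4 = 32
cos(theta2) = 17/32 = 17/32

17/32


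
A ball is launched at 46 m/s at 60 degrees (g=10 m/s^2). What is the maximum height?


Given: v0 = 46 m/s, theta = 60 deg, g = 10 m/s^2
sin^2(60) = 3/4
Using H = v0^2 * sin^2(theta) / (2*g)
H = 46^2 * 3/4 / (2*10)
H = 2116 * 3/4 / 20
H = 1587 / 20
H = 1587/20 m

1587/20 m


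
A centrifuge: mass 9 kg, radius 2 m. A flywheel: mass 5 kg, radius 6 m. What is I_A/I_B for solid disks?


Given: M1=9 kg, R1=2 m, M2=5 kg, R2=6 m
For a disk: I = (1/2)*M*R^2, so I_A/I_B = (M1*R1^2)/(M2*R2^2)
M1*R1^2 = 9*4 = 36
M2*R2^2 = 5*36 = 180
I_A/I_B = 36/180 = 1/5

1/5


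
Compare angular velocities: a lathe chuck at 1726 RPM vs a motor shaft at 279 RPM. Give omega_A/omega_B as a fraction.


Given: RPM_A = 1726, RPM_B = 279
omega = 2*pi*RPM/60, so omega_A/omega_B = RPM_A / RPM_B
omega_A/omega_B = 1726 / 279
omega_A/omega_B = 1726/279

1726/279


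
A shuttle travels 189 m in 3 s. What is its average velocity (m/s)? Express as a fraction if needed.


Given: distance d = 189 m, time t = 3 s
Using v = d / t
v = 189 / 3
v = 63 m/s

63 m/s


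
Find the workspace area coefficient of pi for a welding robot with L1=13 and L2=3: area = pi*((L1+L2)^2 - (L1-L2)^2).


Given: L1 = 13, L2 = 3
(L1+L2)^2 = (16)^2 = 256
(L1-L2)^2 = (10)^2 = 100
Difference = 256 - 100 = 156
This equals 4*L1*L2 = 4*13*3 = 156
Workspace area = 156*pi

156


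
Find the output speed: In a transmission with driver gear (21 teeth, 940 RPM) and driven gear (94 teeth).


Given: N1 = 21 teeth, w1 = 940 RPM, N2 = 94 teeth
Using N1*w1 = N2*w2
w2 = N1*w1 / N2
w2 = 21*940 / 94
w2 = 19740 / 94
w2 = 210 RPM

210 RPM


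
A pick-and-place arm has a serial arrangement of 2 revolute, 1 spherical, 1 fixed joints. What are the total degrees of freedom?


Given: serial robot with 2 revolute, 1 spherical, 1 fixed joints
DOF contribution per joint type: revolute=1, prismatic=1, spherical=3, fixed=0
DOF = 2*1 + 1*3 + 1*0
DOF = 5

5


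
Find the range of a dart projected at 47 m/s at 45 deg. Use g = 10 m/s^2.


Given: v0 = 47 m/s, theta = 45 deg, g = 10 m/s^2
sin(2*45) = sin(90) = 1
Using R = v0^2 * sin(2*theta) / g
R = 47^2 * 1 / 10
R = 2209 / 10
R = 2209/10 m

2209/10 m


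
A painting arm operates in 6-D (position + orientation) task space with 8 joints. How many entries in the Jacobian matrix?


Given: task space dimension = 6, joints = 8
Jacobian is a 6 x 8 matrix
Total entries = rows * columns
Total = 6 * 8
Total = 48

48


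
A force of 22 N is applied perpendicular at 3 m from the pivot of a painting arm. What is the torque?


Given: F = 22 N, r = 3 m, angle = 90 deg (perpendicular)
Using tau = F * r * sin(90)
sin(90) = 1
tau = 22 * 3 * 1
tau = 66 Nm

66 Nm


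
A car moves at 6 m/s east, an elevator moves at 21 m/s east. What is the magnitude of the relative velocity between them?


Given: v_A = 6 m/s east, v_B = 21 m/s east
Both move in the same direction; relative speed = |v_A - v_B|
|6 - 21| = |-15|
= 15 m/s

15 m/s


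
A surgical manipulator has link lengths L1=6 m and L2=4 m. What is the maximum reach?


Given: L1 = 6 m, L2 = 4 m
For a 2-link planar arm, max reach = L1 + L2 (fully extended)
Max reach = 6 + 4
Max reach = 10 m

10 m


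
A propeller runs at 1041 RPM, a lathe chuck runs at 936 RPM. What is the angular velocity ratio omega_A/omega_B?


Given: RPM_A = 1041, RPM_B = 936
omega = 2*pi*RPM/60, so omega_A/omega_B = RPM_A / RPM_B
omega_A/omega_B = 1041 / 936
omega_A/omega_B = 347/312

347/312


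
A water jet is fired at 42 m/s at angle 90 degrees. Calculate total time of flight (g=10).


Given: v0 = 42 m/s, theta = 90 deg, g = 10 m/s^2
sin(90) = 1
Using T = 2*v0*sin(theta) / g
T = 2*42*1 / 10
T = 84 / 10
T = 42/5 s

42/5 s


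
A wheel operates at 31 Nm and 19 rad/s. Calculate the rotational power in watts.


Given: tau = 31 Nm, omega = 19 rad/s
Using P = tau * omega
P = 31 * 19
P = 589 W

589 W


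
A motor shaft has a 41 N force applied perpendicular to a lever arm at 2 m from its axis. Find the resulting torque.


Given: F = 41 N, r = 2 m, angle = 90 deg (perpendicular)
Using tau = F * r * sin(90)
sin(90) = 1
tau = 41 * 2 * 1
tau = 82 Nm

82 Nm


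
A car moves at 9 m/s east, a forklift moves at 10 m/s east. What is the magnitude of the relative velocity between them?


Given: v_A = 9 m/s east, v_B = 10 m/s east
Both move in the same direction; relative speed = |v_A - v_B|
|9 - 10| = |-1|
= 1 m/s

1 m/s


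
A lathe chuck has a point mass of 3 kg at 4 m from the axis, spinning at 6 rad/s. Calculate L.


Given: m = 3 kg, r = 4 m, omega = 6 rad/s
For a point mass: I = m*r^2
I = 3*4^2 = 3*16 = 48
L = I*omega = 48*6
L = 288 kg*m^2/s

288 kg*m^2/s


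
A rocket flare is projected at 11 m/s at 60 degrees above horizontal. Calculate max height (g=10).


Given: v0 = 11 m/s, theta = 60 deg, g = 10 m/s^2
sin^2(60) = 3/4
Using H = v0^2 * sin^2(theta) / (2*g)
H = 11^2 * 3/4 / (2*10)
H = 121 * 3/4 / 20
H = 363/4 / 20
H = 363/80 m

363/80 m


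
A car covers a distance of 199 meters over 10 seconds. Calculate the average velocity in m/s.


Given: distance d = 199 m, time t = 10 s
Using v = d / t
v = 199 / 10
v = 199/10 m/s

199/10 m/s


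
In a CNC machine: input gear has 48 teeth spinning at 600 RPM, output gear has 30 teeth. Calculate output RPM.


Given: N1 = 48 teeth, w1 = 600 RPM, N2 = 30 teeth
Using N1*w1 = N2*w2
w2 = N1*w1 / N2
w2 = 48*600 / 30
w2 = 28800 / 30
w2 = 960 RPM

960 RPM


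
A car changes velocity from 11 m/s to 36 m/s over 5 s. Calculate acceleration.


Given: initial velocity v0 = 11 m/s, final velocity v = 36 m/s, time t = 5 s
Using a = (v - v0) / t
a = (36 - 11) / 5
a = 25 / 5
a = 5 m/s^2

5 m/s^2


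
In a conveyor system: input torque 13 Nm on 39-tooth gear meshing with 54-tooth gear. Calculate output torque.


Given: N1 = 39, N2 = 54, T1 = 13 Nm
Using T2/T1 = N2/N1
T2 = T1 * N2 / N1
T2 = 13 * 54 / 39
T2 = 702 / 39
T2 = 18 Nm

18 Nm


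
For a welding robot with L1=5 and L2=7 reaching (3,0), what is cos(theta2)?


Given: L1 = 5, L2 = 7, target (x, y) = (3, 0)
Using cos(theta2) = (x^2 + y^2 - L1^2 - L2^2) / (2*L1*L2)
x^2 + y^2 = 3^2 + 0 = 9
L1^2 + L2^2 = 25 + 49 = 74
Numerator = 9 - 74 = -65
Denominator = 2*5*7 = 70
cos(theta2) = -65/70 = -13/14

-13/14


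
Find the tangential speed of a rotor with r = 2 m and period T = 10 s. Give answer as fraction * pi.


Given: radius r = 2 m, period T = 10 s
Using v = 2*pi*r / T
v = 2*pi*2 / 10
v = 4*pi / 10
v = 2/5*pi m/s

2/5*pi m/s


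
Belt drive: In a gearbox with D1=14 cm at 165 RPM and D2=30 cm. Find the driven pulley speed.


Given: D1 = 14 cm, w1 = 165 RPM, D2 = 30 cm
Using D1*w1 = D2*w2
w2 = D1*w1 / D2
w2 = 14*165 / 30
w2 = 2310 / 30
w2 = 77 RPM

77 RPM


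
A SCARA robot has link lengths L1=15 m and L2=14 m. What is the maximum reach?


Given: L1 = 15 m, L2 = 14 m
For a 2-link planar arm, max reach = L1 + L2 (fully extended)
Max reach = 15 + 14
Max reach = 29 m

29 m


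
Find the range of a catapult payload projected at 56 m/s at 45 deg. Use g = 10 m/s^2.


Given: v0 = 56 m/s, theta = 45 deg, g = 10 m/s^2
sin(2*45) = sin(90) = 1
Using R = v0^2 * sin(2*theta) / g
R = 56^2 * 1 / 10
R = 3136 / 10
R = 1568/5 m

1568/5 m


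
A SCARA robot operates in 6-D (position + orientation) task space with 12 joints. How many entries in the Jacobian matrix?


Given: task space dimension = 6, joints = 12
Jacobian is a 6 x 12 matrix
Total entries = rows * columns
Total = 6 * 12
Total = 72

72


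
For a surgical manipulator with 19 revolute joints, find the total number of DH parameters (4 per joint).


Given: 19 joints, 4 DH parameters per joint (d, theta, a, alpha)
Total DH parameters = number_of_joints * 4
Total = 19 * 4
Total = 76

76


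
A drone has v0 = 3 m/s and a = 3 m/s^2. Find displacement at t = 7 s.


Given: v0 = 3 m/s, a = 3 m/s^2, t = 7 s
Using s = v0*t + (1/2)*a*t^2
s = 3*7 + (1/2)*3*7^2
s = 21 + (1/2)*147
s = 21 + 147/2
s = 189/2

189/2 m


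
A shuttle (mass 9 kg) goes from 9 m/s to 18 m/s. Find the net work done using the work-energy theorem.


Given: m = 9 kg, v0 = 9 m/s, v = 18 m/s
Using W = (1/2)*m*(v^2 - v0^2)
v^2 = 18^2 = 324
v0^2 = 9^2 = 81
v^2 - v0^2 = 324 - 81 = 243
W = (1/2)*9*243 = 2187/2 J

2187/2 J


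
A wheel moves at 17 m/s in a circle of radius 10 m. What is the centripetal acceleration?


Given: v = 17 m/s, r = 10 m
Using a_c = v^2 / r
a_c = 17^2 / 10
a_c = 289 / 10
a_c = 289/10 m/s^2

289/10 m/s^2


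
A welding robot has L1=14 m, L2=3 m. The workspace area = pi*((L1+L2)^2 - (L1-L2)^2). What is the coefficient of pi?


Given: L1 = 14, L2 = 3
(L1+L2)^2 = (17)^2 = 289
(L1-L2)^2 = (11)^2 = 121
Difference = 289 - 121 = 168
This equals 4*L1*L2 = 4*14*3 = 168
Workspace area = 168*pi

168


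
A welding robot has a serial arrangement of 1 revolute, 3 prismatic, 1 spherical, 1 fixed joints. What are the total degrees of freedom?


Given: serial robot with 1 revolute, 3 prismatic, 1 spherical, 1 fixed joints
DOF contribution per joint type: revolute=1, prismatic=1, spherical=3, fixed=0
DOF = 1*1 + 3*1 + 1*3 + 1*0
DOF = 7

7


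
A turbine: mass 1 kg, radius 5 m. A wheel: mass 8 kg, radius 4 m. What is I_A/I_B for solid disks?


Given: M1=1 kg, R1=5 m, M2=8 kg, R2=4 m
For a disk: I = (1/2)*M*R^2, so I_A/I_B = (M1*R1^2)/(M2*R2^2)
M1*R1^2 = 1*25 = 25
M2*R2^2 = 8*16 = 128
I_A/I_B = 25/128 = 25/128

25/128


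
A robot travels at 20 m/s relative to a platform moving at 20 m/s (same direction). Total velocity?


Given: object velocity = 20 m/s, platform velocity = 20 m/s (same direction)
Using classical velocity addition: v_total = v_object + v_platform
v_total = 20 + 20
v_total = 40 m/s

40 m/s


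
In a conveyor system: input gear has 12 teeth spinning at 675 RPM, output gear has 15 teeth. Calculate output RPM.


Given: N1 = 12 teeth, w1 = 675 RPM, N2 = 15 teeth
Using N1*w1 = N2*w2
w2 = N1*w1 / N2
w2 = 12*675 / 15
w2 = 8100 / 15
w2 = 540 RPM

540 RPM


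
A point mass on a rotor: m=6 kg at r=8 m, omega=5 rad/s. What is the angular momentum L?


Given: m = 6 kg, r = 8 m, omega = 5 rad/s
For a point mass: I = m*r^2
I = 6*8^2 = 6*64 = 384
L = I*omega = 384*5
L = 1920 kg*m^2/s

1920 kg*m^2/s


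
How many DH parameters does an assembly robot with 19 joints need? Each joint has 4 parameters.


Given: 19 joints, 4 DH parameters per joint (d, theta, a, alpha)
Total DH parameters = number_of_joints * 4
Total = 19 * 4
Total = 76

76


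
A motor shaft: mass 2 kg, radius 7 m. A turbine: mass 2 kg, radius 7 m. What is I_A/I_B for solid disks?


Given: M1=2 kg, R1=7 m, M2=2 kg, R2=7 m
For a disk: I = (1/2)*M*R^2, so I_A/I_B = (M1*R1^2)/(M2*R2^2)
M1*R1^2 = 2*49 = 98
M2*R2^2 = 2*49 = 98
I_A/I_B = 98/98 = 1

1


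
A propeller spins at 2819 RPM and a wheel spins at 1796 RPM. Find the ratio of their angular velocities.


Given: RPM_A = 2819, RPM_B = 1796
omega = 2*pi*RPM/60, so omega_A/omega_B = RPM_A / RPM_B
omega_A/omega_B = 2819 / 1796
omega_A/omega_B = 2819/1796

2819/1796


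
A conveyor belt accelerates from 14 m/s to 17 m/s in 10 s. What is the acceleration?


Given: initial velocity v0 = 14 m/s, final velocity v = 17 m/s, time t = 10 s
Using a = (v - v0) / t
a = (17 - 14) / 10
a = 3 / 10
a = 3/10 m/s^2

3/10 m/s^2


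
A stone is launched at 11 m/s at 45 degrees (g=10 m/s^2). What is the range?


Given: v0 = 11 m/s, theta = 45 deg, g = 10 m/s^2
sin(2*45) = sin(90) = 1
Using R = v0^2 * sin(2*theta) / g
R = 11^2 * 1 / 10
R = 121 / 10
R = 121/10 m

121/10 m


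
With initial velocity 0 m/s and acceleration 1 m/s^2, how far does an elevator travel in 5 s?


Given: v0 = 0 m/s, a = 1 m/s^2, t = 5 s
Using s = v0*t + (1/2)*a*t^2
s = 0*5 + (1/2)*1*5^2
s = 0 + (1/2)*25
s = 0 + 25/2
s = 25/2

25/2 m


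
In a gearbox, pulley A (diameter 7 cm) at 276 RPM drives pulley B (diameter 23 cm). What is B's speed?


Given: D1 = 7 cm, w1 = 276 RPM, D2 = 23 cm
Using D1*w1 = D2*w2
w2 = D1*w1 / D2
w2 = 7*276 / 23
w2 = 1932 / 23
w2 = 84 RPM

84 RPM


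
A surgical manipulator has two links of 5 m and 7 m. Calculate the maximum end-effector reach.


Given: L1 = 5 m, L2 = 7 m
For a 2-link planar arm, max reach = L1 + L2 (fully extended)
Max reach = 5 + 7
Max reach = 12 m

12 m


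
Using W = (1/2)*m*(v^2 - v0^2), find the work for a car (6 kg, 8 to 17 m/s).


Given: m = 6 kg, v0 = 8 m/s, v = 17 m/s
Using W = (1/2)*m*(v^2 - v0^2)
v^2 = 17^2 = 289
v0^2 = 8^2 = 64
v^2 - v0^2 = 289 - 64 = 225
W = (1/2)*6*225 = 675 J

675 J


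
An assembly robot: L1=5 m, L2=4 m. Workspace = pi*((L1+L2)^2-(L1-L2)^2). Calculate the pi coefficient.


Given: L1 = 5, L2 = 4
(L1+L2)^2 = (9)^2 = 81
(L1-L2)^2 = (1)^2 = 1
Difference = 81 - 1 = 80
This equals 4*L1*L2 = 4*5*4 = 80
Workspace area = 80*pi

80


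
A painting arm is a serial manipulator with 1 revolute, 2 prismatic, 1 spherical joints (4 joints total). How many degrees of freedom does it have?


Given: serial robot with 1 revolute, 2 prismatic, 1 spherical joints
DOF contribution per joint type: revolute=1, prismatic=1, spherical=3, fixed=0
DOF = 1*1 + 2*1 + 1*3
DOF = 6

6


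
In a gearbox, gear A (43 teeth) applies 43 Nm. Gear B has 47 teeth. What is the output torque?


Given: N1 = 43, N2 = 47, T1 = 43 Nm
Using T2/T1 = N2/N1
T2 = T1 * N2 / N1
T2 = 43 * 47 / 43
T2 = 2021 / 43
T2 = 47 Nm

47 Nm


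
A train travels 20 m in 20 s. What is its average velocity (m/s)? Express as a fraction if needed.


Given: distance d = 20 m, time t = 20 s
Using v = d / t
v = 20 / 20
v = 1 m/s

1 m/s


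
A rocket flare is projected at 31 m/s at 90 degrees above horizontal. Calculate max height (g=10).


Given: v0 = 31 m/s, theta = 90 deg, g = 10 m/s^2
sin^2(90) = 1
Using H = v0^2 * sin^2(theta) / (2*g)
H = 31^2 * 1 / (2*10)
H = 961 * 1 / 20
H = 961 / 20
H = 961/20 m

961/20 m


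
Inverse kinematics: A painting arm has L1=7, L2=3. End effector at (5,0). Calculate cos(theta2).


Given: L1 = 7, L2 = 3, target (x, y) = (5, 0)
Using cos(theta2) = (x^2 + y^2 - L1^2 - L2^2) / (2*L1*L2)
x^2 + y^2 = 5^2 + 0 = 25
L1^2 + L2^2 = 49 + 9 = 58
Numerator = 25 - 58 = -33
Denominator = 2*7*3 = 42
cos(theta2) = -33/42 = -11/14

-11/14


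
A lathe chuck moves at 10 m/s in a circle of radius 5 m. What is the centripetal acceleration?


Given: v = 10 m/s, r = 5 m
Using a_c = v^2 / r
a_c = 10^2 / 5
a_c = 100 / 5
a_c = 20 m/s^2

20 m/s^2


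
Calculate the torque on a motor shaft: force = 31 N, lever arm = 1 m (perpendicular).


Given: F = 31 N, r = 1 m, angle = 90 deg (perpendicular)
Using tau = F * r * sin(90)
sin(90) = 1
tau = 31 * 1 * 1
tau = 31 Nm

31 Nm


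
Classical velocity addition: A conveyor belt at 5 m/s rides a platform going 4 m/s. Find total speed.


Given: object velocity = 5 m/s, platform velocity = 4 m/s (same direction)
Using classical velocity addition: v_total = v_object + v_platform
v_total = 5 + 4
v_total = 9 m/s

9 m/s


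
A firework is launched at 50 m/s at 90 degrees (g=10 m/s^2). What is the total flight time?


Given: v0 = 50 m/s, theta = 90 deg, g = 10 m/s^2
sin(90) = 1
Using T = 2*v0*sin(theta) / g
T = 2*50*1 / 10
T = 100 / 10
T = 10 s

10 s


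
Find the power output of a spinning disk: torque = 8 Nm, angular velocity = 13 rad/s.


Given: tau = 8 Nm, omega = 13 rad/s
Using P = tau * omega
P = 8 * 13
P = 104 W

104 W


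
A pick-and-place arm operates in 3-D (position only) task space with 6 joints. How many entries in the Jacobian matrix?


Given: task space dimension = 3, joints = 6
Jacobian is a 3 x 6 matrix
Total entries = rows * columns
Total = 3 * 6
Total = 18

18


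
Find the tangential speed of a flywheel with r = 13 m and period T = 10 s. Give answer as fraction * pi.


Given: radius r = 13 m, period T = 10 s
Using v = 2*pi*r / T
v = 2*pi*13 / 10
v = 26*pi / 10
v = 13/5*pi m/s

13/5*pi m/s


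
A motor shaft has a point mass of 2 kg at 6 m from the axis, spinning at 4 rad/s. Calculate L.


Given: m = 2 kg, r = 6 m, omega = 4 rad/s
For a point mass: I = m*r^2
I = 2*6^2 = 2*36 = 72
L = I*omega = 72*4
L = 288 kg*m^2/s

288 kg*m^2/s


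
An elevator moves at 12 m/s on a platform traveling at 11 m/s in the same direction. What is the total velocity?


Given: object velocity = 12 m/s, platform velocity = 11 m/s (same direction)
Using classical velocity addition: v_total = v_object + v_platform
v_total = 12 + 11
v_total = 23 m/s

23 m/s


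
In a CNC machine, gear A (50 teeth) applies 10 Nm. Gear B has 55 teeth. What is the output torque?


Given: N1 = 50, N2 = 55, T1 = 10 Nm
Using T2/T1 = N2/N1
T2 = T1 * N2 / N1
T2 = 10 * 55 / 50
T2 = 550 / 50
T2 = 11 Nm

11 Nm


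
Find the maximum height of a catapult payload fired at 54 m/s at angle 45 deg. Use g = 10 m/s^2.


Given: v0 = 54 m/s, theta = 45 deg, g = 10 m/s^2
sin^2(45) = 1/2
Using H = v0^2 * sin^2(theta) / (2*g)
H = 54^2 * 1/2 / (2*10)
H = 2916 * 1/2 / 20
H = 1458 / 20
H = 729/10 m

729/10 m


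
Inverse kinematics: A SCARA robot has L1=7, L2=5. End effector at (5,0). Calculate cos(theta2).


Given: L1 = 7, L2 = 5, target (x, y) = (5, 0)
Using cos(theta2) = (x^2 + y^2 - L1^2 - L2^2) / (2*L1*L2)
x^2 + y^2 = 5^2 + 0 = 25
L1^2 + L2^2 = 49 + 25 = 74
Numerator = 25 - 74 = -49
Denominator = 2*7*5 = 70
cos(theta2) = -49/70 = -7/10

-7/10


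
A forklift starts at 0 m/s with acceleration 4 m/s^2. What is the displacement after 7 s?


Given: v0 = 0 m/s, a = 4 m/s^2, t = 7 s
Using s = v0*t + (1/2)*a*t^2
s = 0*7 + (1/2)*4*7^2
s = 0 + (1/2)*196
s = 0 + 98
s = 98

98 m


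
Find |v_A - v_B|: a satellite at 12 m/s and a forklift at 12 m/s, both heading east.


Given: v_A = 12 m/s east, v_B = 12 m/s east
Both move in the same direction; relative speed = |v_A - v_B|
|12 - 12| = |0|
= 0 m/s

0 m/s


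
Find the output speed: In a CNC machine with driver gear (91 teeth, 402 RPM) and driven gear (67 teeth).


Given: N1 = 91 teeth, w1 = 402 RPM, N2 = 67 teeth
Using N1*w1 = N2*w2
w2 = N1*w1 / N2
w2 = 91*402 / 67
w2 = 36582 / 67
w2 = 546 RPM

546 RPM


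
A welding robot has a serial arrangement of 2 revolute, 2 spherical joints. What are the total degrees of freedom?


Given: serial robot with 2 revolute, 2 spherical joints
DOF contribution per joint type: revolute=1, prismatic=1, spherical=3, fixed=0
DOF = 2*1 + 2*3
DOF = 8

8


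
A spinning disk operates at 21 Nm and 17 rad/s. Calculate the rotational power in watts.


Given: tau = 21 Nm, omega = 17 rad/s
Using P = tau * omega
P = 21 * 17
P = 357 W

357 W


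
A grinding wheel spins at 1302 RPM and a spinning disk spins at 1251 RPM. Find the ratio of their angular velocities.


Given: RPM_A = 1302, RPM_B = 1251
omega = 2*pi*RPM/60, so omega_A/omega_B = RPM_A / RPM_B
omega_A/omega_B = 1302 / 1251
omega_A/omega_B = 434/417

434/417


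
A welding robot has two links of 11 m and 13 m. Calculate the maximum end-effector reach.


Given: L1 = 11 m, L2 = 13 m
For a 2-link planar arm, max reach = L1 + L2 (fully extended)
Max reach = 11 + 13
Max reach = 24 m

24 m


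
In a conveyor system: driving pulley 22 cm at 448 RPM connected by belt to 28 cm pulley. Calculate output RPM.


Given: D1 = 22 cm, w1 = 448 RPM, D2 = 28 cm
Using D1*w1 = D2*w2
w2 = D1*w1 / D2
w2 = 22*448 / 28
w2 = 9856 / 28
w2 = 352 RPM

352 RPM


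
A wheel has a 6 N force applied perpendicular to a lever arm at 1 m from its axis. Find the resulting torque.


Given: F = 6 N, r = 1 m, angle = 90 deg (perpendicular)
Using tau = F * r * sin(90)
sin(90) = 1
tau = 6 * 1 * 1
tau = 6 Nm

6 Nm


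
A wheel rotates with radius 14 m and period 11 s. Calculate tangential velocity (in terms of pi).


Given: radius r = 14 m, period T = 11 s
Using v = 2*pi*r / T
v = 2*pi*14 / 11
v = 28*pi / 11
v = 28/11*pi m/s

28/11*pi m/s


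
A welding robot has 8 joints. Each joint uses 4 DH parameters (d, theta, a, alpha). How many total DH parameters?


Given: 8 joints, 4 DH parameters per joint (d, theta, a, alpha)
Total DH parameters = number_of_joints * 4
Total = 8 * 4
Total = 32

32


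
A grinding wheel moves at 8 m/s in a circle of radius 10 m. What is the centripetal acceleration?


Given: v = 8 m/s, r = 10 m
Using a_c = v^2 / r
a_c = 8^2 / 10
a_c = 64 / 10
a_c = 32/5 m/s^2

32/5 m/s^2


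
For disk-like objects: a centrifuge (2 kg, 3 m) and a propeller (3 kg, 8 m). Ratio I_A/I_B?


Given: M1=2 kg, R1=3 m, M2=3 kg, R2=8 m
For a disk: I = (1/2)*M*R^2, so I_A/I_B = (M1*R1^2)/(M2*R2^2)
M1*R1^2 = 2*9 = 18
M2*R2^2 = 3*64 = 192
I_A/I_B = 18/192 = 3/32

3/32


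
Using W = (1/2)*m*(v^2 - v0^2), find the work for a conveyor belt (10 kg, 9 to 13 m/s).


Given: m = 10 kg, v0 = 9 m/s, v = 13 m/s
Using W = (1/2)*m*(v^2 - v0^2)
v^2 = 13^2 = 169
v0^2 = 9^2 = 81
v^2 - v0^2 = 169 - 81 = 88
W = (1/2)*10*88 = 440 J

440 J


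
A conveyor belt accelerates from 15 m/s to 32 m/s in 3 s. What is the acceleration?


Given: initial velocity v0 = 15 m/s, final velocity v = 32 m/s, time t = 3 s
Using a = (v - v0) / t
a = (32 - 15) / 3
a = 17 / 3
a = 17/3 m/s^2

17/3 m/s^2


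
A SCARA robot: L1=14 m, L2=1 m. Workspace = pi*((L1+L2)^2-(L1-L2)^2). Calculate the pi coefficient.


Given: L1 = 14, L2 = 1
(L1+L2)^2 = (15)^2 = 225
(L1-L2)^2 = (13)^2 = 169
Difference = 225 - 169 = 56
This equals 4*L1*L2 = 4*14*1 = 56
Workspace area = 56*pi

56


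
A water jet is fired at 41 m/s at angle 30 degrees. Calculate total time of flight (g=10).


Given: v0 = 41 m/s, theta = 30 deg, g = 10 m/s^2
sin(30) = 1/2
Using T = 2*v0*sin(theta) / g
T = 2*41*1/2 / 10
T = 41 / 10
T = 41/10 s

41/10 s


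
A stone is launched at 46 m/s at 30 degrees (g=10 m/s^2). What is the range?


Given: v0 = 46 m/s, theta = 30 deg, g = 10 m/s^2
sin(2*30) = sin(60) = sqrt(3)/2
Using R = v0^2 * sin(2*theta) / g
R = 46^2 * (sqrt(3)/2) / 10
R = 2116 * sqrt(3) / 20
R = 529/5*sqrt(3) m

529/5*sqrt(3) m


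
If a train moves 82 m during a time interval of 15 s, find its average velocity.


Given: distance d = 82 m, time t = 15 s
Using v = d / t
v = 82 / 15
v = 82/15 m/s

82/15 m/s


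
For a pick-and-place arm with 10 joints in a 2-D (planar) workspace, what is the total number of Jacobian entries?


Given: task space dimension = 2, joints = 10
Jacobian is a 2 x 10 matrix
Total entries = rows * columns
Total = 2 * 10
Total = 20

20


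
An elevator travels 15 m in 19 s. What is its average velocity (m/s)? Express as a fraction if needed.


Given: distance d = 15 m, time t = 19 s
Using v = d / t
v = 15 / 19
v = 15/19 m/s

15/19 m/s


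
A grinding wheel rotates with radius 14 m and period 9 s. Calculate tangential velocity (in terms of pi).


Given: radius r = 14 m, period T = 9 s
Using v = 2*pi*r / T
v = 2*pi*14 / 9
v = 28*pi / 9
v = 28/9*pi m/s

28/9*pi m/s


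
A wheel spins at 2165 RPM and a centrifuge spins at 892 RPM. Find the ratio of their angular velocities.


Given: RPM_A = 2165, RPM_B = 892
omega = 2*pi*RPM/60, so omega_A/omega_B = RPM_A / RPM_B
omega_A/omega_B = 2165 / 892
omega_A/omega_B = 2165/892

2165/892


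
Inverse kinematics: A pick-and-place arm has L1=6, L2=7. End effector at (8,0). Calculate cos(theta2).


Given: L1 = 6, L2 = 7, target (x, y) = (8, 0)
Using cos(theta2) = (x^2 + y^2 - L1^2 - L2^2) / (2*L1*L2)
x^2 + y^2 = 8^2 + 0 = 64
L1^2 + L2^2 = 36 + 49 = 85
Numerator = 64 - 85 = -21
Denominator = 2*6*7 = 84
cos(theta2) = -21/84 = -1/4

-1/4


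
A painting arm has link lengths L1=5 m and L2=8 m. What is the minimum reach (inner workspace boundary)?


Given: L1 = 5 m, L2 = 8 m
For a 2-link planar arm, min reach = |L1 - L2| (second link folded back)
Min reach = |5 - 8|
Min reach = 3 m

3 m


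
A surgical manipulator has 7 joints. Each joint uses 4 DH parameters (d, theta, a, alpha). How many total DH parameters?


Given: 7 joints, 4 DH parameters per joint (d, theta, a, alpha)
Total DH parameters = number_of_joints * 4
Total = 7 * 4
Total = 28

28


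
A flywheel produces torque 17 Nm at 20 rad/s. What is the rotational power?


Given: tau = 17 Nm, omega = 20 rad/s
Using P = tau * omega
P = 17 * 20
P = 340 W

340 W


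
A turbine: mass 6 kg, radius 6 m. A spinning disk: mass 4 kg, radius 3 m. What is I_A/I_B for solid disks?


Given: M1=6 kg, R1=6 m, M2=4 kg, R2=3 m
For a disk: I = (1/2)*M*R^2, so I_A/I_B = (M1*R1^2)/(M2*R2^2)
M1*R1^2 = 6*36 = 216
M2*R2^2 = 4*9 = 36
I_A/I_B = 216/36 = 6

6


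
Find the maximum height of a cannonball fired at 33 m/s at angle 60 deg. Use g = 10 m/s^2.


Given: v0 = 33 m/s, theta = 60 deg, g = 10 m/s^2
sin^2(60) = 3/4
Using H = v0^2 * sin^2(theta) / (2*g)
H = 33^2 * 3/4 / (2*10)
H = 1089 * 3/4 / 20
H = 3267/4 / 20
H = 3267/80 m

3267/80 m


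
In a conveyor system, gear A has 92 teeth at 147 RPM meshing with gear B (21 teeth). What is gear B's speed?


Given: N1 = 92 teeth, w1 = 147 RPM, N2 = 21 teeth
Using N1*w1 = N2*w2
w2 = N1*w1 / N2
w2 = 92*147 / 21
w2 = 13524 / 21
w2 = 644 RPM

644 RPM


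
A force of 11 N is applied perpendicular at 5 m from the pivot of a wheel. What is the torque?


Given: F = 11 N, r = 5 m, angle = 90 deg (perpendicular)
Using tau = F * r * sin(90)
sin(90) = 1
tau = 11 * 5 * 1
tau = 55 Nm

55 Nm


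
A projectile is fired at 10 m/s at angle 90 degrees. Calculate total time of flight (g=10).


Given: v0 = 10 m/s, theta = 90 deg, g = 10 m/s^2
sin(90) = 1
Using T = 2*v0*sin(theta) / g
T = 2*10*1 / 10
T = 20 / 10
T = 2 s

2 s


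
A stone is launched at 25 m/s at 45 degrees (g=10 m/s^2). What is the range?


Given: v0 = 25 m/s, theta = 45 deg, g = 10 m/s^2
sin(2*45) = sin(90) = 1
Using R = v0^2 * sin(2*theta) / g
R = 25^2 * 1 / 10
R = 625 / 10
R = 125/2 m

125/2 m


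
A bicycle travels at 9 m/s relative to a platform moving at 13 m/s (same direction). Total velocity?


Given: object velocity = 9 m/s, platform velocity = 13 m/s (same direction)
Using classical velocity addition: v_total = v_object + v_platform
v_total = 9 + 13
v_total = 22 m/s

22 m/s


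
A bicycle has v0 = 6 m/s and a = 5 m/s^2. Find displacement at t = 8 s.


Given: v0 = 6 m/s, a = 5 m/s^2, t = 8 s
Using s = v0*t + (1/2)*a*t^2
s = 6*8 + (1/2)*5*8^2
s = 48 + (1/2)*320
s = 48 + 160
s = 208

208 m


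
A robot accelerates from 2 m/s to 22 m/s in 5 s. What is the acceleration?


Given: initial velocity v0 = 2 m/s, final velocity v = 22 m/s, time t = 5 s
Using a = (v - v0) / t
a = (22 - 2) / 5
a = 20 / 5
a = 4 m/s^2

4 m/s^2


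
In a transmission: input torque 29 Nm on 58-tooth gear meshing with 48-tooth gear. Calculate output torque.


Given: N1 = 58, N2 = 48, T1 = 29 Nm
Using T2/T1 = N2/N1
T2 = T1 * N2 / N1
T2 = 29 * 48 / 58
T2 = 1392 / 58
T2 = 24 Nm

24 Nm


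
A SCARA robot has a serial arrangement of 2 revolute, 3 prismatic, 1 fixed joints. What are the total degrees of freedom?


Given: serial robot with 2 revolute, 3 prismatic, 1 fixed joints
DOF contribution per joint type: revolute=1, prismatic=1, spherical=3, fixed=0
DOF = 2*1 + 3*1 + 1*0
DOF = 5

5


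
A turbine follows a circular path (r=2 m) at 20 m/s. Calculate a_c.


Given: v = 20 m/s, r = 2 m
Using a_c = v^2 / r
a_c = 20^2 / 2
a_c = 400 / 2
a_c = 200 m/s^2

200 m/s^2


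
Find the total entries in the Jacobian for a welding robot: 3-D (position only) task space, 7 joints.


Given: task space dimension = 3, joints = 7
Jacobian is a 3 x 7 matrix
Total entries = rows * columns
Total = 3 * 7
Total = 21

21
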